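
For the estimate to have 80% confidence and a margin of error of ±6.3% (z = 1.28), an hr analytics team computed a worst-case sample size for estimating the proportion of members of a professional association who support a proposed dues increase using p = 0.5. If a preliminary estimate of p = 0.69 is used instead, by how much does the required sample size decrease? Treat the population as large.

15

Conservative (p = 0.5): n = 1.28² × 0.25 / 0.063² ≈ 103.20 → 104.
Using p = 0.69: p(1−p) = 0.2139, so n = 1.28² × 0.2139 / 0.063² ≈ 88.30 → 89.
Reduction: 104 − 89 = 15.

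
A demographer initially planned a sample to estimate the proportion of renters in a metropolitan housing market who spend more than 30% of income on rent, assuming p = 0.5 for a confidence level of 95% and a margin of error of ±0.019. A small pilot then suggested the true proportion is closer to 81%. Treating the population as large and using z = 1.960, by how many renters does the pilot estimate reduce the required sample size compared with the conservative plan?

Conservative (p = 0.5): n = 1.960² × 0.25 / 0.019² ≈ 2660.39 → 2661.
Using p = 0.81: p(1−p) = 0.1539, so n = 1.960² × 0.1539 / 0.019² ≈ 1637.73 → 1638.
Reduction: 2661 − 1638 = 1023.

1023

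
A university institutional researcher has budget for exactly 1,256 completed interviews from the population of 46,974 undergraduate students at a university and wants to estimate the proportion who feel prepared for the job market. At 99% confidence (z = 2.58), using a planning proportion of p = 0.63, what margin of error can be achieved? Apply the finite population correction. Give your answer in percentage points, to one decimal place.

Finite-population factor: (N−n)/(N−1) = (46974−1256)/(46974−1) = 0.9733.
SE(p̂) = √[p(1−p)/n · (N−n)/(N−1)] = √[0.2331/1256 × 0.9733] = 0.01344.
E = z × SE = 2.58 × 0.01344 = 0.03467 ≈ 3.5 percentage points.

3.5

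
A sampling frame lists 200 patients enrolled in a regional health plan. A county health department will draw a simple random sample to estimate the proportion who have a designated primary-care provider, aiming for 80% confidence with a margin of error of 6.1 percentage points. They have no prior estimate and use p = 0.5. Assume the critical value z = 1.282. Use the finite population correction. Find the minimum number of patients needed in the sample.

Unadjusted: n₀ = 1.282² × 0.50 × 0.50 / 0.061² ≈ 110.42, so n₀ = 111.
Finite population correction with N = 200: n = n₀ / (1 + (n₀−1)/N) = 111 / (1 + 110/200) = 111 / 1.5500 ≈ 71.61.
Rounding up, n = 72.

72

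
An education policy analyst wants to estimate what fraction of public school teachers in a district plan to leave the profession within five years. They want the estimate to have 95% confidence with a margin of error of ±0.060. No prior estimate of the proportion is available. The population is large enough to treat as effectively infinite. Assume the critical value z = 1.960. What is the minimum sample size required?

267

With no prior estimate, use p = 0.5, giving p(1−p) = 0.25.
n = z²·p(1−p)/E² = 1.960² × 0.2500 / 0.060² = 3.8416 × 0.2500 / 0.003600 ≈ 266.78.
Rounding up gives n = 267.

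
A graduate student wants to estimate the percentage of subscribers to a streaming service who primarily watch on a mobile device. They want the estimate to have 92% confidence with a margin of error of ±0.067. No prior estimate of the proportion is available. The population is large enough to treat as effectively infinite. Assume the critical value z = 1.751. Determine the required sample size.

171

With no prior estimate, use p = 0.5, giving p(1−p) = 0.25.
n = z²·p(1−p)/E² = 1.751² × 0.2500 / 0.067² = 3.0660 × 0.2500 / 0.004489 ≈ 170.75.
Rounding up gives n = 171.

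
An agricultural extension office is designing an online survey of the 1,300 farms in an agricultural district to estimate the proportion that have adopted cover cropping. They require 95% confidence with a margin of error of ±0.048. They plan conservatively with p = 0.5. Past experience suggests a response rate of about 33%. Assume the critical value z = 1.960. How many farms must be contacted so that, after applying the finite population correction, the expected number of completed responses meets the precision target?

958

Completed interviews needed (unadjusted): n₀ = 1.960² × 0.2500 / 0.048² ≈ 416.84 → 417.
FPC for N = 1,300: n = 417 / (1 + 416/1300) = 417 / 1.3200 ≈ 315.91 → 316.
At a 33% response rate, contacts needed = 316 / 0.33 ≈ 957.58 → 958.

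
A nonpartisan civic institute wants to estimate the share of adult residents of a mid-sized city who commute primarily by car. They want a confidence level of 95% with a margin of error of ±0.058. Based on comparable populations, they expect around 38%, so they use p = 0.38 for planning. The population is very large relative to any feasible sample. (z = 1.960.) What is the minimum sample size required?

270

With p = 0.38, p(1−p) = 0.2356.
n = z²·p(1−p)/E² = 1.960² × 0.2356 / 0.058² = 3.8416 × 0.2356 / 0.003364 ≈ 269.05.
Rounding up gives n = 270.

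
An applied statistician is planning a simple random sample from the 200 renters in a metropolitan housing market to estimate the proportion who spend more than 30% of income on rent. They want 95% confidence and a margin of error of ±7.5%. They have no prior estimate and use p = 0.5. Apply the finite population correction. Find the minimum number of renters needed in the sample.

93

For 95% confidence, z = 1.960.
Unadjusted: n₀ = 1.960² × 0.50 × 0.50 / 0.075² ≈ 170.74, so n₀ = 171.
Finite population correction with N = 200: n = n₀ / (1 + (n₀−1)/N) = 171 / (1 + 170/200) = 171 / 1.8500 ≈ 92.43.
Rounding up, n = 93.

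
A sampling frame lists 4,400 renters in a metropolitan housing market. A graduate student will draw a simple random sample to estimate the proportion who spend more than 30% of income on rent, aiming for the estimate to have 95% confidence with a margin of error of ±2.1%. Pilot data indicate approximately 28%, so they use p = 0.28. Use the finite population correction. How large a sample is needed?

1256

For 95% confidence, z = 1.960.
Unadjusted: n₀ = 1.960² × 0.28 × 0.72 / 0.021² ≈ 1756.16, so n₀ = 1757.
Finite population correction with N = 4,400: n = n₀ / (1 + (n₀−1)/N) = 1757 / (1 + 1756/4400) = 1757 / 1.3991 ≈ 1255.82.
Rounding up, n = 1256.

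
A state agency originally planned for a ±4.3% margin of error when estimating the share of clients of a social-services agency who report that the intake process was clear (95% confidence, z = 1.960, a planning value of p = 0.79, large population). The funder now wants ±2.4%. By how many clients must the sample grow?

762

At ±4.3%: n = 1.960² × 0.1659 / 0.043² ≈ 344.68 → 345.
At ±2.4%: n = 1.960² × 0.1659 / 0.024² ≈ 1106.46 → 1107.
Additional respondents: 1107 − 345 = 762.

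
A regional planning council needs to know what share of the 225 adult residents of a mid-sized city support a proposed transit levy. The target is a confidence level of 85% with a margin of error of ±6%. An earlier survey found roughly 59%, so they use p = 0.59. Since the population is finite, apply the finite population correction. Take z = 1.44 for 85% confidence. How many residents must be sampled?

87

Unadjusted: n₀ = 1.44² × 0.59 × 0.41 / 0.060² ≈ 139.33, so n₀ = 140.
Finite population correction with N = 225: n = n₀ / (1 + (n₀−1)/N) = 140 / (1 + 139/225) = 140 / 1.6178 ≈ 86.54.
Rounding up, n = 87.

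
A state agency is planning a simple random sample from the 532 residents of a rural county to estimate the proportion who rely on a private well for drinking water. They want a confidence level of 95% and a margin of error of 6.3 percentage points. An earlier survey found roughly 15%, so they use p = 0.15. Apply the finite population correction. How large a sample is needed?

For 95% confidence, z = 1.960.
Unadjusted: n₀ = 1.960² × 0.15 × 0.85 / 0.063² ≈ 123.41, so n₀ = 124.
Finite population correction with N = 532: n = n₀ / (1 + (n₀−1)/N) = 124 / (1 + 123/532) = 124 / 1.2312 ≈ 100.71.
Rounding up, n = 101.

101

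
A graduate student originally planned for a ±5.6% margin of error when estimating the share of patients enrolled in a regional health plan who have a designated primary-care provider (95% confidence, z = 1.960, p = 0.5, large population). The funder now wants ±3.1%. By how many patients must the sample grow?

693

At ±5.6%: n = 1.960² × 0.2500 / 0.056² ≈ 306.25 → 307.
At ±3.1%: n = 1.960² × 0.2500 / 0.031² ≈ 999.38 → 1000.
Additional respondents: 1000 − 307 = 693.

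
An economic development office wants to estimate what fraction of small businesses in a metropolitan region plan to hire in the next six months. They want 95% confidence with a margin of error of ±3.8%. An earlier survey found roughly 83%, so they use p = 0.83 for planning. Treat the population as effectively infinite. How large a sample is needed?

376

For 95% confidence, z = 1.96.
With p = 0.83, p(1−p) = 0.1411.
n = z²·p(1−p)/E² = 1.96² × 0.1411 / 0.038² = 3.8416 × 0.1411 / 0.001444 ≈ 375.38.
Rounding up gives n = 376.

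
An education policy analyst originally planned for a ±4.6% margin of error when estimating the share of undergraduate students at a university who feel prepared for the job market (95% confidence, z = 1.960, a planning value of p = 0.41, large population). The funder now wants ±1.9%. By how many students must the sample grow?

2135

At ±4.6%: n = 1.960² × 0.2419 / 0.046² ≈ 439.17 → 440.
At ±1.9%: n = 1.960² × 0.2419 / 0.019² ≈ 2574.19 → 2575.
Additional respondents: 2575 − 440 = 2135.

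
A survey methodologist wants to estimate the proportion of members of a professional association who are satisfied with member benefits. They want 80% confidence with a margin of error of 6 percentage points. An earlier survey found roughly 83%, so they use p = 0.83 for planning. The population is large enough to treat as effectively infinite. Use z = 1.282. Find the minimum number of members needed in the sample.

65

With p = 0.83, p(1−p) = 0.1411.
n = z²·p(1−p)/E² = 1.282² × 0.1411 / 0.060² = 1.6435 × 0.1411 / 0.003600 ≈ 64.42.
Rounding up gives n = 65.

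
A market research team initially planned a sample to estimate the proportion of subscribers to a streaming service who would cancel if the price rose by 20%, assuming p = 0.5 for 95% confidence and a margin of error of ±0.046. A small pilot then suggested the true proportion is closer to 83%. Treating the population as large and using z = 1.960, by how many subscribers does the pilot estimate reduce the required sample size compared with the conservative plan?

197

Conservative (p = 0.5): n = 1.960² × 0.25 / 0.046² ≈ 453.88 → 454.
Using p = 0.83: p(1−p) = 0.1411, so n = 1.960² × 0.1411 / 0.046² ≈ 256.17 → 257.
Reduction: 454 − 257 = 197.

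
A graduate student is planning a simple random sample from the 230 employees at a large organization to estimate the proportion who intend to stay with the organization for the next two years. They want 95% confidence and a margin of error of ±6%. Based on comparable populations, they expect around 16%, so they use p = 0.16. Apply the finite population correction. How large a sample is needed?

89

For 95% confidence, z = 1.96.
Unadjusted: n₀ = 1.96² × 0.16 × 0.84 / 0.060² ≈ 143.42, so n₀ = 144.
Finite population correction with N = 230: n = n₀ / (1 + (n₀−1)/N) = 144 / (1 + 143/230) = 144 / 1.6217 ≈ 88.79.
Rounding up, n = 89.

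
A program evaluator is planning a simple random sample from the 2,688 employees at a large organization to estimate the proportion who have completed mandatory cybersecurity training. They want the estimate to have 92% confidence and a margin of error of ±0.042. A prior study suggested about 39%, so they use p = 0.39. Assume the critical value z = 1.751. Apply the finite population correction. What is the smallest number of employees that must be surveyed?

359

Unadjusted: n₀ = 1.751² × 0.39 × 0.61 / 0.042² ≈ 413.49, so n₀ = 414.
Finite population correction with N = 2,688: n = n₀ / (1 + (n₀−1)/N) = 414 / (1 + 413/2688) = 414 / 1.1536 ≈ 358.86.
Rounding up, n = 359.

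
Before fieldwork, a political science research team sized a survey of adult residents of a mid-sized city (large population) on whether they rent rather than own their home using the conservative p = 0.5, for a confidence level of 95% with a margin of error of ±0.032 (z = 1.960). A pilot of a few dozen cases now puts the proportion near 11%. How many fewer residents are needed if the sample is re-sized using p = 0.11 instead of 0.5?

Conservative (p = 0.5): n = 1.960² × 0.25 / 0.032² ≈ 937.89 → 938.
Using p = 0.11: p(1−p) = 0.0979, so n = 1.960² × 0.0979 / 0.032² ≈ 367.28 → 368.
Reduction: 938 − 368 = 570.

570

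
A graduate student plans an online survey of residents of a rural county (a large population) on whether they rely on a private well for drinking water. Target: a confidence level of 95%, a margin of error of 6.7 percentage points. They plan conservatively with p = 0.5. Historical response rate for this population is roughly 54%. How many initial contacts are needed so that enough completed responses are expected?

For 95% confidence, z = 1.960.
Completed interviews needed: n₀ = 1.960² × 0.2500 / 0.067² ≈ 213.95 → 214.
At a 54% response rate, contacts needed = 214 / 0.54 ≈ 396.30 → 397.

397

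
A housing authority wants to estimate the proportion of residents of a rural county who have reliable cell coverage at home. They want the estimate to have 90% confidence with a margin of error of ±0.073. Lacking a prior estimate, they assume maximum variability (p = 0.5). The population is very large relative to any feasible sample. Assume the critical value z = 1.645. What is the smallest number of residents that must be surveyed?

With p = 0.5, p(1−p) = 0.25.
n = z²·p(1−p)/E² = 1.645² × 0.2500 / 0.073² = 2.7060 × 0.2500 / 0.005329 ≈ 126.95.
Rounding up gives n = 127.

127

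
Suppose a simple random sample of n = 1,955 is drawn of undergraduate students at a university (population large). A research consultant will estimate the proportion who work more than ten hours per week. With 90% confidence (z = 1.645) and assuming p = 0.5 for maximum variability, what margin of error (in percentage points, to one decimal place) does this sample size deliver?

SE(p̂) = √[p(1−p)/n] = √[0.2500/1955] = 0.01131.
E = z × SE = 1.645 × 0.01131 = 0.01860, or 1.9 percentage points.

1.9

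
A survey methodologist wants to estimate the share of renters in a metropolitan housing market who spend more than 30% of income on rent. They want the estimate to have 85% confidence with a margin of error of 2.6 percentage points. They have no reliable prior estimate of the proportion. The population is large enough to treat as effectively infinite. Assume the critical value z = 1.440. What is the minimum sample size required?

With no prior estimate, use p = 0.5, giving p(1−p) = 0.25.
n = z²·p(1−p)/E² = 1.440² × 0.2500 / 0.026² = 2.0736 × 0.2500 / 0.000676 ≈ 766.86.
Rounding up gives n = 767.

767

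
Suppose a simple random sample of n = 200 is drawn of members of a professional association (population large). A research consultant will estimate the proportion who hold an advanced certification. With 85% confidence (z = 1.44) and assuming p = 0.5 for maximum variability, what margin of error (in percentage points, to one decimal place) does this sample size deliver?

5.1

SE(p̂) = √[p(1−p)/n] = √[0.2500/200] = 0.03536.
E = z × SE = 1.44 × 0.03536 = 0.05091, or 5.1 percentage points.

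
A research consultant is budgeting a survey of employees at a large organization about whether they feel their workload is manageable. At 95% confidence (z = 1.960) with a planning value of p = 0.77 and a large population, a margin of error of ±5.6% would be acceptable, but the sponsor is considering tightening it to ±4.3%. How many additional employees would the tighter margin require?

151

At ±5.6%: n = 1.960² × 0.1771 / 0.056² ≈ 216.95 → 217.
At ±4.3%: n = 1.960² × 0.1771 / 0.043² ≈ 367.95 → 368.
Additional respondents: 368 − 217 = 151.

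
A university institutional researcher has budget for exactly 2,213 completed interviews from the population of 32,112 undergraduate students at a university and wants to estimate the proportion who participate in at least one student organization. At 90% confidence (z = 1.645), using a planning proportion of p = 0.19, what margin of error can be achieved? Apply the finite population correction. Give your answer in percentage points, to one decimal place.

1.3

Finite-population factor: (N−n)/(N−1) = (32112−2213)/(32112−1) = 0.9311.
SE(p̂) = √[p(1−p)/n · (N−n)/(N−1)] = √[0.1539/2213 × 0.9311] = 0.00805.
E = z × SE = 1.645 × 0.00805 = 0.01324 ≈ 1.3 percentage points.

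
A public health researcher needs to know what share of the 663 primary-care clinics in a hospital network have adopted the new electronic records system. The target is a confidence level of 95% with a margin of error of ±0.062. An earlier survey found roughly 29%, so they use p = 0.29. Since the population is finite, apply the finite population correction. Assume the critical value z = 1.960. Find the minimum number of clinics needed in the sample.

158

Unadjusted: n₀ = 1.960² × 0.29 × 0.71 / 0.062² ≈ 205.77, so n₀ = 206.
Finite population correction with N = 663: n = n₀ / (1 + (n₀−1)/N) = 206 / (1 + 205/663) = 206 / 1.3092 ≈ 157.35.
Rounding up, n = 158.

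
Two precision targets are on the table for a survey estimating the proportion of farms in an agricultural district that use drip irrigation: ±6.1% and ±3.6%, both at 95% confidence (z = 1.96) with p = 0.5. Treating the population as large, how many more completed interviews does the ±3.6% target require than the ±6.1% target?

At ±6.1%: n = 1.96² × 0.2500 / 0.061² ≈ 258.10 → 259.
At ±3.6%: n = 1.96² × 0.2500 / 0.036² ≈ 741.05 → 742.
Additional respondents: 742 − 259 = 483.

483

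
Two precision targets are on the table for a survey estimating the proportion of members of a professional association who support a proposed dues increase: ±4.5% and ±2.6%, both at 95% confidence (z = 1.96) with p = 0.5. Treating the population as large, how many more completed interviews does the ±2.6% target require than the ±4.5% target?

946

At ±4.5%: n = 1.96² × 0.2500 / 0.045² ≈ 474.27 → 475.
At ±2.6%: n = 1.96² × 0.2500 / 0.026² ≈ 1420.71 → 1421.
Additional respondents: 1421 − 475 = 946.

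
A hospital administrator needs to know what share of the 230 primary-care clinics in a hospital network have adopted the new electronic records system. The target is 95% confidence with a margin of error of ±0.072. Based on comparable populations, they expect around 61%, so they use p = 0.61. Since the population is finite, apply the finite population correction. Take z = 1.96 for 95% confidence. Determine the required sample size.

Unadjusted: n₀ = 1.96² × 0.61 × 0.39 / 0.072² ≈ 176.30, so n₀ = 177.
Finite population correction with N = 230: n = n₀ / (1 + (n₀−1)/N) = 177 / (1 + 176/230) = 177 / 1.7652 ≈ 100.27.
Rounding up, n = 101.

101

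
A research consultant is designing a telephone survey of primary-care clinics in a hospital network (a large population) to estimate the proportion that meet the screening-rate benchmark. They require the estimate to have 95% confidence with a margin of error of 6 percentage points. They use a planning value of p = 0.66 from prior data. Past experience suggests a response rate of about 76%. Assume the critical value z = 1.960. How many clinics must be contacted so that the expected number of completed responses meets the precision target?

316

Completed interviews needed: n₀ = 1.960² × 0.2244 / 0.060² ≈ 239.46 → 240.
At a 76% response rate, contacts needed = 240 / 0.76 ≈ 315.79 → 316.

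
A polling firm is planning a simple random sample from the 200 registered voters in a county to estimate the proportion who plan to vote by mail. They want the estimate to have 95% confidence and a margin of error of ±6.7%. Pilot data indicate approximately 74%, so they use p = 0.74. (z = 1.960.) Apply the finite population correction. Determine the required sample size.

91

Unadjusted: n₀ = 1.960² × 0.74 × 0.26 / 0.067² ≈ 164.65, so n₀ = 165.
Finite population correction with N = 200: n = n₀ / (1 + (n₀−1)/N) = 165 / (1 + 164/200) = 165 / 1.8200 ≈ 90.66.
Rounding up, n = 91.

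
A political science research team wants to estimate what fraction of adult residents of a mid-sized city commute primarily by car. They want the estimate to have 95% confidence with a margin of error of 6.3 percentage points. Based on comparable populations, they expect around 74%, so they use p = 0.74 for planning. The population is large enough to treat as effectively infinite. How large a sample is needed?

187

For 95% confidence, z = 1.960.
With p = 0.74, p(1−p) = 0.1924.
n = z²·p(1−p)/E² = 1.960² × 0.1924 / 0.063² = 3.8416 × 0.1924 / 0.003969 ≈ 186.22.
Rounding up gives n = 187.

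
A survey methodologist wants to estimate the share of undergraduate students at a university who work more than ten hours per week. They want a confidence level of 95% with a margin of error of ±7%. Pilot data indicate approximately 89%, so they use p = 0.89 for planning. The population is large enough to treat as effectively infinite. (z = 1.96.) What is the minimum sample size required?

With p = 0.89, p(1−p) = 0.0979.
n = z²·p(1−p)/E² = 1.96² × 0.0979 / 0.070² = 3.8416 × 0.0979 / 0.004900 ≈ 76.75.
Rounding up gives n = 77.

77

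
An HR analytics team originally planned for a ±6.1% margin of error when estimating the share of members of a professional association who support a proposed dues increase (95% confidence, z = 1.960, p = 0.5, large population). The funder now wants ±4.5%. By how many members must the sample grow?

At ±6.1%: n = 1.960² × 0.2500 / 0.061² ≈ 258.10 → 259.
At ±4.5%: n = 1.960² × 0.2500 / 0.045² ≈ 474.27 → 475.
Additional respondents: 475 − 259 = 216.

216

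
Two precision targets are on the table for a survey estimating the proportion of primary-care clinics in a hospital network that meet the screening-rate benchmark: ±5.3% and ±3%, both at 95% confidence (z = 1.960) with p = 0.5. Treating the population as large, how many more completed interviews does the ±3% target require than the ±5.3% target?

726

At ±5.3%: n = 1.960² × 0.2500 / 0.053² ≈ 341.90 → 342.
At ±3%: n = 1.960² × 0.2500 / 0.030² ≈ 1067.11 → 1068.
Additional respondents: 1068 − 342 = 726.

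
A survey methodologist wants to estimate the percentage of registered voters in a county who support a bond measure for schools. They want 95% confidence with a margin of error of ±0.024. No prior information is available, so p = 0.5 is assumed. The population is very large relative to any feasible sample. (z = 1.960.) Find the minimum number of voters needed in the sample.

1668

With p = 0.5, p(1−p) = 0.25.
n = z²·p(1−p)/E² = 1.960² × 0.2500 / 0.024² = 3.8416 × 0.2500 / 0.000576 ≈ 1667.36.
Rounding up gives n = 1668.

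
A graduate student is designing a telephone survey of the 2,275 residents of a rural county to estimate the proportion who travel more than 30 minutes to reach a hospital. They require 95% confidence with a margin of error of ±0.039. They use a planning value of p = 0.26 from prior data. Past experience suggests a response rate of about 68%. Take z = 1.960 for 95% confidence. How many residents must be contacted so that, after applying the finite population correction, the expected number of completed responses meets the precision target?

590

Completed interviews needed (unadjusted): n₀ = 1.960² × 0.1924 / 0.039² ≈ 485.95 → 486.
FPC for N = 2,275: n = 486 / (1 + 485/2275) = 486 / 1.2132 ≈ 400.60 → 401.
At a 68% response rate, contacts needed = 401 / 0.68 ≈ 589.71 → 590.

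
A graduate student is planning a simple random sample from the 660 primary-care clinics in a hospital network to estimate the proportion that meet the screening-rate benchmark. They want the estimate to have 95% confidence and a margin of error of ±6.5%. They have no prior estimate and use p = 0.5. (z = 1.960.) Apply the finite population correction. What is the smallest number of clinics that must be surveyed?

Unadjusted: n₀ = 1.960² × 0.50 × 0.50 / 0.065² ≈ 227.31, so n₀ = 228.
Finite population correction with N = 660: n = n₀ / (1 + (n₀−1)/N) = 228 / (1 + 227/660) = 228 / 1.3439 ≈ 169.65.
Rounding up, n = 170.

170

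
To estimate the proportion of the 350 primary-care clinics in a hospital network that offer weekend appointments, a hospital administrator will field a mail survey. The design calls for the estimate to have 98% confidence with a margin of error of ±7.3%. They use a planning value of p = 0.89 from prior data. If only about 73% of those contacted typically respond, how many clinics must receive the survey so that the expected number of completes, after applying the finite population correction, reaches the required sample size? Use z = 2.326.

Completed interviews needed (unadjusted): n₀ = 2.326² × 0.0979 / 0.073² ≈ 99.39 → 100.
FPC for N = 350: n = 100 / (1 + 99/350) = 100 / 1.2829 ≈ 77.95 → 78.
At a 73% response rate, contacts needed = 78 / 0.73 ≈ 106.85 → 107.

107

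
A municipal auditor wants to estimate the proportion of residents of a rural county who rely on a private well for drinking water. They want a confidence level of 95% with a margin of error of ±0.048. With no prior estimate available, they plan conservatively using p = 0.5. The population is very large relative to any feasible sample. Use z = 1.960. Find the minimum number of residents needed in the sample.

With p = 0.5, p(1−p) = 0.25.
n = z²·p(1−p)/E² = 1.960² × 0.2500 / 0.048² = 3.8416 × 0.2500 / 0.002304 ≈ 416.84.
Rounding up gives n = 417.

417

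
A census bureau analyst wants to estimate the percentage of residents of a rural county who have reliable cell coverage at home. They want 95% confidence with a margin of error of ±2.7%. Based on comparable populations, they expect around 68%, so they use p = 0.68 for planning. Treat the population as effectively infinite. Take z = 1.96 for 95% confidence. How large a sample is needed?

With p = 0.68, p(1−p) = 0.2176.
n = z²·p(1−p)/E² = 1.96² × 0.2176 / 0.027² = 3.8416 × 0.2176 / 0.000729 ≈ 1146.68.
Rounding up gives n = 1147.

1147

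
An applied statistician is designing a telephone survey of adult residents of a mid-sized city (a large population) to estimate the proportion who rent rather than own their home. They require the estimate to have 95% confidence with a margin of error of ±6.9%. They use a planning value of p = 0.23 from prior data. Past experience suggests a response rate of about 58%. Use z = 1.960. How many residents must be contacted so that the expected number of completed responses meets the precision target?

247

Completed interviews needed: n₀ = 1.960² × 0.1771 / 0.069² ≈ 142.90 → 143.
At a 58% response rate, contacts needed = 143 / 0.58 ≈ 246.55 → 247.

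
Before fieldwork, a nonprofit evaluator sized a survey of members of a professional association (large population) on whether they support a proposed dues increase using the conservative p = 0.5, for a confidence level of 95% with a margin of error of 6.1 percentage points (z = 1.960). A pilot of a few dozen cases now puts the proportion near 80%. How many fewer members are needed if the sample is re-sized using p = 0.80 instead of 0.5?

93

Conservative (p = 0.5): n = 1.960² × 0.25 / 0.061² ≈ 258.10 → 259.
Using p = 0.80: p(1−p) = 0.1600, so n = 1.960² × 0.1600 / 0.061² ≈ 165.19 → 166.
Reduction: 259 − 166 = 93.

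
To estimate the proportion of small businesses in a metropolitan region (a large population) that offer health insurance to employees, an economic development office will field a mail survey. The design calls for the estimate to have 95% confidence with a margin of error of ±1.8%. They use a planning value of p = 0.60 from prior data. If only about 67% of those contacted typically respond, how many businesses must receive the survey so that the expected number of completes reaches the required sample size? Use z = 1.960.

Completed interviews needed: n₀ = 1.960² × 0.2400 / 0.018² ≈ 2845.63 → 2846.
At a 67% response rate, contacts needed = 2846 / 0.67 ≈ 4247.76 → 4248.

4248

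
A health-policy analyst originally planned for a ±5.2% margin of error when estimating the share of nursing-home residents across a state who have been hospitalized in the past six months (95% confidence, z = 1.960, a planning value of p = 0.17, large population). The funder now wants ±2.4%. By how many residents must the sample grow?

741

At ±5.2%: n = 1.960² × 0.1411 / 0.052² ≈ 200.46 → 201.
At ±2.4%: n = 1.960² × 0.1411 / 0.024² ≈ 941.06 → 942.
Additional respondents: 942 − 201 = 741.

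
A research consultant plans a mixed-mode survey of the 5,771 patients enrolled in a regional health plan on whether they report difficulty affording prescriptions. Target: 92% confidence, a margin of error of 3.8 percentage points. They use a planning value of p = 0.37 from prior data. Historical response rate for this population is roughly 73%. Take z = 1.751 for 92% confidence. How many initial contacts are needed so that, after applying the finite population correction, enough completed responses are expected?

625

Completed interviews needed (unadjusted): n₀ = 1.751² × 0.2331 / 0.038² ≈ 494.93 → 495.
FPC for N = 5,771: n = 495 / (1 + 494/5771) = 495 / 1.0856 ≈ 455.97 → 456.
At a 73% response rate, contacts needed = 456 / 0.73 ≈ 624.66 → 625.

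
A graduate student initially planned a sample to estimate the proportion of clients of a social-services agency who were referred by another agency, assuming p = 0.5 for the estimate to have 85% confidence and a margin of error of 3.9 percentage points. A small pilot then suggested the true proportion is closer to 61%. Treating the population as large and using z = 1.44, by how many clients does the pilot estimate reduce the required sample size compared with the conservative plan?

16

Conservative (p = 0.5): n = 1.44² × 0.25 / 0.039² ≈ 340.83 → 341.
Using p = 0.61: p(1−p) = 0.2379, so n = 1.44² × 0.2379 / 0.039² ≈ 324.33 → 325.
Reduction: 341 − 325 = 16.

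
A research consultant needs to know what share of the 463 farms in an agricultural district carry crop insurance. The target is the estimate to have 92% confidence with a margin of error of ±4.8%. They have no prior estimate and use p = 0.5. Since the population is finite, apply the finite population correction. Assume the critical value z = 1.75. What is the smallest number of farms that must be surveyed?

194

Unadjusted: n₀ = 1.75² × 0.50 × 0.50 / 0.048² ≈ 332.30, so n₀ = 333.
Finite population correction with N = 463: n = n₀ / (1 + (n₀−1)/N) = 333 / (1 + 332/463) = 333 / 1.7171 ≈ 193.94.
Rounding up, n = 194.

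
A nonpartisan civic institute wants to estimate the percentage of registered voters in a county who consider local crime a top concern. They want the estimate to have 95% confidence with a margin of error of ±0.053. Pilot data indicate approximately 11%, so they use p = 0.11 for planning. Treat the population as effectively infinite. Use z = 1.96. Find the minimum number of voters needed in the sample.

134

With p = 0.11, p(1−p) = 0.0979.
n = z²·p(1−p)/E² = 1.96² × 0.0979 / 0.053² = 3.8416 × 0.0979 / 0.002809 ≈ 133.89.
Rounding up gives n = 134.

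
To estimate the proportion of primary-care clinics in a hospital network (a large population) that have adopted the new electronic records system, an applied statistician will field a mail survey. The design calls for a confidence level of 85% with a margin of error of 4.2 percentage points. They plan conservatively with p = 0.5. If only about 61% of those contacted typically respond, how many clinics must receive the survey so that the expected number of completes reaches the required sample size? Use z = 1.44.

482

Completed interviews needed: n₀ = 1.44² × 0.2500 / 0.042² ≈ 293.88 → 294.
At a 61% response rate, contacts needed = 294 / 0.61 ≈ 481.97 → 482.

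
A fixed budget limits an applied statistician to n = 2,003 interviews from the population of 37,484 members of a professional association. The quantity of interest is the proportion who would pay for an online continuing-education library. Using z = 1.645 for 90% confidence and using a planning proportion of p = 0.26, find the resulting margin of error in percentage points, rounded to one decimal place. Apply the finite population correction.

Finite-population factor: (N−n)/(N−1) = (37484−2003)/(37484−1) = 0.9466.
SE(p̂) = √[p(1−p)/n · (N−n)/(N−1)] = √[0.1924/2003 × 0.9466] = 0.00954.
E = z × SE = 1.645 × 0.00954 = 0.01569 ≈ 1.6 percentage points.

1.6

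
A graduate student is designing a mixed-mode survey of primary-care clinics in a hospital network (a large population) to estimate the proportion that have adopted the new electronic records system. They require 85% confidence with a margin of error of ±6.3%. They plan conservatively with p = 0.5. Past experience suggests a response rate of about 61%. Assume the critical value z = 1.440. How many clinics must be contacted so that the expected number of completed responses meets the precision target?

Completed interviews needed: n₀ = 1.440² × 0.2500 / 0.063² ≈ 130.61 → 131.
At a 61% response rate, contacts needed = 131 / 0.61 ≈ 214.75 → 215.

215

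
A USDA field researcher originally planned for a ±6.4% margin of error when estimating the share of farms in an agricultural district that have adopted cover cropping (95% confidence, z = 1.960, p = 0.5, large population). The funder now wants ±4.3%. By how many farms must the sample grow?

At ±6.4%: n = 1.960² × 0.2500 / 0.064² ≈ 234.47 → 235.
At ±4.3%: n = 1.960² × 0.2500 / 0.043² ≈ 519.42 → 520.
Additional respondents: 520 − 235 = 285.

285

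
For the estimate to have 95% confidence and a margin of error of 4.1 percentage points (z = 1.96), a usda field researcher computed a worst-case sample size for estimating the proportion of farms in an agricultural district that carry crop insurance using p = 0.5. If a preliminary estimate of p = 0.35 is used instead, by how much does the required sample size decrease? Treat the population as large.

Conservative (p = 0.5): n = 1.96² × 0.25 / 0.041² ≈ 571.33 → 572.
Using p = 0.35: p(1−p) = 0.2275, so n = 1.96² × 0.2275 / 0.041² ≈ 519.91 → 520.
Reduction: 572 − 520 = 52.

52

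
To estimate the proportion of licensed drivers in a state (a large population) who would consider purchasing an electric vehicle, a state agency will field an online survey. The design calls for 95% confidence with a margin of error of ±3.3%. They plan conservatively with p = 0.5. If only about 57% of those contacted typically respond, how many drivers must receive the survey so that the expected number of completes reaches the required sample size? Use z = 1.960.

1548

Completed interviews needed: n₀ = 1.960² × 0.2500 / 0.033² ≈ 881.91 → 882.
At a 57% response rate, contacts needed = 882 / 0.57 ≈ 1547.37 → 1548.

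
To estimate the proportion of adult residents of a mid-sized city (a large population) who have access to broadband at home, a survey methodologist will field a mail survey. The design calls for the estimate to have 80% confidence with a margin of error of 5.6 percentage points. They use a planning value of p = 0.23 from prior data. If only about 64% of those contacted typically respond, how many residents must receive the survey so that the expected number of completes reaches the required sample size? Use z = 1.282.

146

Completed interviews needed: n₀ = 1.282² × 0.1771 / 0.056² ≈ 92.82 → 93.
At a 64% response rate, contacts needed = 93 / 0.64 ≈ 145.31 → 146.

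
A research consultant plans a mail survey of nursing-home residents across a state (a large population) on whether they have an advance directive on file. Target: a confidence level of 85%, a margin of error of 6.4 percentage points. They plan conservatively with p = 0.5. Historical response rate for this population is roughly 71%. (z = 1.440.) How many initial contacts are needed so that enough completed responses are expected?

179

Completed interviews needed: n₀ = 1.440² × 0.2500 / 0.064² ≈ 126.56 → 127.
At a 71% response rate, contacts needed = 127 / 0.71 ≈ 178.87 → 179.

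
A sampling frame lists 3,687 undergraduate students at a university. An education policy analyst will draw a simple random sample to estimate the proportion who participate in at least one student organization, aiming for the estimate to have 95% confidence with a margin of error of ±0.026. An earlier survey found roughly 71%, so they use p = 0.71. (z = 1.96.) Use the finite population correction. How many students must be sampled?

889

Unadjusted: n₀ = 1.96² × 0.71 × 0.29 / 0.026² ≈ 1170.10, so n₀ = 1171.
Finite population correction with N = 3,687: n = n₀ / (1 + (n₀−1)/N) = 1171 / (1 + 1170/3687) = 1171 / 1.3173 ≈ 888.92.
Rounding up, n = 889.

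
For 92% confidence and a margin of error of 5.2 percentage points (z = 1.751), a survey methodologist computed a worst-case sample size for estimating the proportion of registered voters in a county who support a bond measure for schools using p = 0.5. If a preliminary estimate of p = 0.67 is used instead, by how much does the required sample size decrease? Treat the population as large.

33

Conservative (p = 0.5): n = 1.751² × 0.25 / 0.052² ≈ 283.47 → 284.
Using p = 0.67: p(1−p) = 0.2211, so n = 1.751² × 0.2211 / 0.052² ≈ 250.70 → 251.
Reduction: 284 − 251 = 33.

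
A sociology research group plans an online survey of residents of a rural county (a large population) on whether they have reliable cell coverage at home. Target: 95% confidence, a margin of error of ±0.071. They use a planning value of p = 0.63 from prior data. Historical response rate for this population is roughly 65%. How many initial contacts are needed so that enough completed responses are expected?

274

For 95% confidence, z = 1.960.
Completed interviews needed: n₀ = 1.960² × 0.2331 / 0.071² ≈ 177.64 → 178.
At a 65% response rate, contacts needed = 178 / 0.65 ≈ 273.85 → 274.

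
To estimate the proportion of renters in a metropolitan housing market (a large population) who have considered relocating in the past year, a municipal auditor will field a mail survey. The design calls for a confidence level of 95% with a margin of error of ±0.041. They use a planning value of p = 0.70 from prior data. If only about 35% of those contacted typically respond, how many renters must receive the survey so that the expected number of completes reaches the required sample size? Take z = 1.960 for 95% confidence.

Completed interviews needed: n₀ = 1.960² × 0.2100 / 0.041² ≈ 479.91 → 480.
At a 35% response rate, contacts needed = 480 / 0.35 ≈ 1371.43 → 1372.

1372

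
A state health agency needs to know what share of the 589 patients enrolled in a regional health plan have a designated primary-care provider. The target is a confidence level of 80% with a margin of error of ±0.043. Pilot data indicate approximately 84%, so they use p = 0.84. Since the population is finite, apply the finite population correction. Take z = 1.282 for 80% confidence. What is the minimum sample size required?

100

Unadjusted: n₀ = 1.282² × 0.84 × 0.16 / 0.043² ≈ 119.46, so n₀ = 120.
Finite population correction with N = 589: n = n₀ / (1 + (n₀−1)/N) = 120 / (1 + 119/589) = 120 / 1.2020 ≈ 99.83.
Rounding up, n = 100.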